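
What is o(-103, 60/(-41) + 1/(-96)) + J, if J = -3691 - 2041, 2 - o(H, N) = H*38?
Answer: -1816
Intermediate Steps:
o(H, N) = 2 - 38*H (o(H, N) = 2 - H*38 = 2 - 38*H)
J = -5732
o(-103, 60/(-41) + 1/(-96)) + J = (2 - 38*(-103)) - 5732 = (2 + 3914) - 5732 = 3916 - 5732 = -1816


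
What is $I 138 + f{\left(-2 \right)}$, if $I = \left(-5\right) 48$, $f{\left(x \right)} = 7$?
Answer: $-33113$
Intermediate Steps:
$I = -240$
$I 138 + f{\left(-2 \right)} = \left(-240\right) 138 + 7 = -33120 + 7 = -33113$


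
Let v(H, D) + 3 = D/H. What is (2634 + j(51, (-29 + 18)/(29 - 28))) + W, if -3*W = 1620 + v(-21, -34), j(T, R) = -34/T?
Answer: 131909/63 ≈ 2093.8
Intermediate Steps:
v(H, D) = -3 + D/H
W = -33991/63 (W = -(1620 + (-3 - 34/(-21)))/3 = -(1620 + (-3 - 34*(-1/21)))/3 = -(1620 + (-3 + 34/21))/3 = -(1620 - 29/21)/3 = -1/3*33991/21 = -33991/63 ≈ -539.54)
(2634 + j(51, (-29 + 18)/(29 - 28))) + W = (2634 - 34/51) - 33991/63 = (2634 - 34*1/51) - 33991/63 = (2634 - 2/3) - 33991/63 = 7900/3 - 33991/63 = 131909/63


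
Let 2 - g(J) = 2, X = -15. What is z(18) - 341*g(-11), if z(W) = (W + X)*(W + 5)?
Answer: 69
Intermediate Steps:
g(J) = 0 (g(J) = 2 - 1*2 = 2 - 2 = 0)
z(W) = (-15 + W)*(5 + W) (z(W) = (W - 15)*(W + 5) = (-15 + W)*(5 + W))
z(18) - 341*g(-11) = (-75 + 18² - 10*18) - 341*0 = (-75 + 324 - 180) + 0 = 69 + 0 = 69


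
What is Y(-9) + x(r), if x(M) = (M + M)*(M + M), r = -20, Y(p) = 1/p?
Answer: 14399/9 ≈ 1599.9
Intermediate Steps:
x(M) = 4*M² (x(M) = (2*M)*(2*M) = 4*M²)
Y(-9) + x(r) = 1/(-9) + 4*(-20)² = -⅑ + 4*400 = -⅑ + 1600 = 14399/9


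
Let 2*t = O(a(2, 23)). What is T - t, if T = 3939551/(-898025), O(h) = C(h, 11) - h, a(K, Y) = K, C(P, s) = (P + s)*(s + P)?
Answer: -157849277/1796050 ≈ -87.887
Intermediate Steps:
C(P, s) = (P + s)**2 (C(P, s) = (P + s)*(P + s) = (P + s)**2)
O(h) = (11 + h)**2 - h (O(h) = (h + 11)**2 - h = (11 + h)**2 - h)
t = 167/2 (t = ((11 + 2)**2 - 1*2)/2 = (13**2 - 2)/2 = (169 - 2)/2 = (1/2)*167 = 167/2 ≈ 83.500)
T = -3939551/898025 (T = 3939551*(-1/898025) = -3939551/898025 ≈ -4.3869)
T - t = -3939551/898025 - 1*167/2 = -3939551/898025 - 167/2 = -157849277/1796050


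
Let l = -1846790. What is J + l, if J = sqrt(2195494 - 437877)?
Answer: -1846790 + sqrt(1757617) ≈ -1.8455e+6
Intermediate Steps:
J = sqrt(1757617) ≈ 1325.8
J + l = sqrt(1757617) - 1846790 = -1846790 + sqrt(1757617)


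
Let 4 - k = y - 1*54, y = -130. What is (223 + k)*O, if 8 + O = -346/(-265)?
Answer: -729114/265 ≈ -2751.4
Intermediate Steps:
O = -1774/265 (O = -8 - 346/(-265) = -8 - 346*(-1/265) = -8 + 346/265 = -1774/265 ≈ -6.6943)
k = 188 (k = 4 - (-130 - 1*54) = 4 - (-130 - 54) = 4 - 1*(-184) = 4 + 184 = 188)
(223 + k)*O = (223 + 188)*(-1774/265) = 411*(-1774/265) = -729114/265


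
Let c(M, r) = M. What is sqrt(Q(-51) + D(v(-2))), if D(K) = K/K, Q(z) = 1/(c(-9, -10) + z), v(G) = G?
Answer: sqrt(885)/30 ≈ 0.99163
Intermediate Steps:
Q(z) = 1/(-9 + z)
D(K) = 1
sqrt(Q(-51) + D(v(-2))) = sqrt(1/(-9 - 51) + 1) = sqrt(1/(-60) + 1) = sqrt(-1/60 + 1) = sqrt(59/60) = sqrt(885)/30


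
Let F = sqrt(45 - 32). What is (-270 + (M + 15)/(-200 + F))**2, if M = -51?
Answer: 1437145416308/19740249 - 9590480*sqrt(13)/19740249 ≈ 72801.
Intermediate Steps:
F = sqrt(13) ≈ 3.6056
(-270 + (M + 15)/(-200 + F))**2 = (-270 + (-51 + 15)/(-200 + sqrt(13)))**2 = (-270 - 36/(-200 + sqrt(13)))**2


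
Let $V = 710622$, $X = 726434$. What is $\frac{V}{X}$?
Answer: $\frac{355311}{363217} \approx 0.97823$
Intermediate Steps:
$\frac{V}{X} = \frac{710622}{726434} = 710622 \cdot \frac{1}{726434} = \frac{355311}{363217}$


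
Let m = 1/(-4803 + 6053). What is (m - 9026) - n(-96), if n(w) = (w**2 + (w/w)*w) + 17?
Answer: -22703749/1250 ≈ -18163.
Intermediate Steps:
m = 1/1250 ≈ 0.00080000
n(w) = 17 + w + w**2 (n(w) = (w**2 + 1*w) + 17 = (w**2 + w) + 17 = (w + w**2) + 17 = 17 + w + w**2)
(m - 9026) - n(-96) = (1/1250 - 9026) - (17 - 96 + (-96)**2) = -11282499/1250 - (17 - 96 + 9216) = -11282499/1250 - 1*9137 = -11282499/1250 - 9137 = -22703749/1250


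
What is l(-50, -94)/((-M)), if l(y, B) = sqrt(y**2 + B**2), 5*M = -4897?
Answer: 10*sqrt(2834)/4897 ≈ 0.10871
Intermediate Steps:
M = -4897/5 (M = (1/5)*(-4897) = -4897/5 ≈ -979.40)
l(y, B) = sqrt(B**2 + y**2)
l(-50, -94)/((-M)) = sqrt((-94)**2 + (-50)**2)/((-1*(-4897/5))) = sqrt(8836 + 2500)/(4897/5) = sqrt(11336)*(5/4897) = (2*sqrt(2834))*(5/4897) = 10*sqrt(2834)/4897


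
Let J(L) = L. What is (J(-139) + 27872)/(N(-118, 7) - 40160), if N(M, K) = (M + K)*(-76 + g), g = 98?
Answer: -27733/42602 ≈ -0.65098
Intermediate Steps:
N(M, K) = 22*K + 22*M (N(M, K) = (M + K)*(-76 + 98) = (K + M)*22 = 22*K + 22*M)
(J(-139) + 27872)/(N(-118, 7) - 40160) = (-139 + 27872)/((22*7 + 22*(-118)) - 40160) = 27733/((154 - 2596) - 40160) = 27733/(-2442 - 40160) = 27733/(-42602) = 27733*(-1/42602) = -27733/42602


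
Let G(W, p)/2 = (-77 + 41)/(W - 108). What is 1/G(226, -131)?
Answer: -59/36 ≈ -1.6389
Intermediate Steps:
G(W, p) = -72/(-108 + W) (G(W, p) = 2*((-77 + 41)/(W - 108)) = 2*(-36/(-108 + W)) = -72/(-108 + W))
1/G(226, -131) = 1/(-72/(-108 + 226)) = 1/(-72/118) = 1/(-72*1/118) = 1/(-36/59) = -59/36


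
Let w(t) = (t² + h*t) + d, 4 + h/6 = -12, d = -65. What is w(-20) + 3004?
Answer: 5259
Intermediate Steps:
h = -96 (h = -24 + 6*(-12) = -24 - 72 = -96)
w(t) = -65 + t² - 96*t (w(t) = (t² - 96*t) - 65 = -65 + t² - 96*t)
w(-20) + 3004 = (-65 + (-20)² - 96*(-20)) + 3004 = (-65 + 400 + 1920) + 3004 = 2255 + 3004 = 5259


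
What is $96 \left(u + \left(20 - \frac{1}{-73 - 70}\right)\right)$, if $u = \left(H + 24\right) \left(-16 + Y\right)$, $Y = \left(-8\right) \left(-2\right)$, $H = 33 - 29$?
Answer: $\frac{274656}{143} \approx 1920.7$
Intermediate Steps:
$H = 4$ ($H = 33 - 29 = 4$)
$Y = 16$
$u = 0$ ($u = \left(4 + 24\right) \left(-16 + 16\right) = 28 \cdot 0 = 0$)
$96 \left(u + \left(20 - \frac{1}{-73 - 70}\right)\right) = 96 \left(0 + \left(20 - \frac{1}{-73 - 70}\right)\right) = 96 \left(0 + \left(20 - \frac{1}{-143}\right)\right) = 96 \left(0 + \left(20 - - \frac{1}{143}\right)\right) = 96 \left(0 + \left(20 + \frac{1}{143}\right)\right) = 96 \left(0 + \frac{2861}{143}\right) = 96 \cdot \frac{2861}{143} = \frac{274656}{143}$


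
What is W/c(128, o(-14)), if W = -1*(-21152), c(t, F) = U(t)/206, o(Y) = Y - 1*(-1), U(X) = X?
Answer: 68083/2 ≈ 34042.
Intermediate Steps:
o(Y) = 1 + Y (o(Y) = Y + 1 = 1 + Y)
c(t, F) = t/206
W = 21152
W/c(128, o(-14)) = 21152/(((1/206)*128)) = 21152/(64/103) = 21152*(103/64) = 68083/2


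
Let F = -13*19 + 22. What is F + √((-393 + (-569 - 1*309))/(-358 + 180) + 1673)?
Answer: -225 + √53233570/178 ≈ -184.01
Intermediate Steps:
F = -225 (F = -247 + 22 = -225)
F + √((-393 + (-569 - 1*309))/(-358 + 180) + 1673) = -225 + √((-393 + (-569 - 1*309))/(-358 + 180) + 1673) = -225 + √((-393 + (-569 - 309))/(-178) + 1673) = -225 + √((-393 - 878)*(-1/178) + 1673) = -225 + √(-1271*(-1/178) + 1673) = -225 + √(1271/178 + 1673) = -225 + √(299065/178) = -225 + √53233570/178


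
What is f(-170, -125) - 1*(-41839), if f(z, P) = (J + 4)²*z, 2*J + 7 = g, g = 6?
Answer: 79513/2 ≈ 39757.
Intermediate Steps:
J = -½ (J = -7/2 + (½)*6 = -7/2 + 3 = -½ ≈ -0.50000)
f(z, P) = 49*z/4 (f(z, P) = (-½ + 4)²*z = (7/2)²*z = 49*z/4)
f(-170, -125) - 1*(-41839) = (49/4)*(-170) - 1*(-41839) = -4165/2 + 41839 = 79513/2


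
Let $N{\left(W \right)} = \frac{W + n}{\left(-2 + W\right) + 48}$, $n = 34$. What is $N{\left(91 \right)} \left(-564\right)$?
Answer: $- \frac{70500}{137} \approx -514.6$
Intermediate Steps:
$N{\left(W \right)} = \frac{34 + W}{46 + W}$ ($N{\left(W \right)} = \frac{W + 34}{\left(-2 + W\right) + 48} = \frac{34 + W}{46 + W}$)
$N{\left(91 \right)} \left(-564\right) = \frac{34 + 91}{46 + 91} \left(-564\right) = \frac{1}{137} \cdot 125 \left(-564\right) = \frac{125}{137} \left(-564\right) = - \frac{70500}{137}$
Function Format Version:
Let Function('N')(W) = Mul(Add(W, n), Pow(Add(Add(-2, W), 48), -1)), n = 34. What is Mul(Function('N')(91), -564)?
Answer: Rational(-70500, 137) ≈ -514.60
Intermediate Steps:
Function('N')(W) = Mul(Pow(Add(46, W), -1), Add(34, W)) (Function('N')(W) = Mul(Add(W, 34), Pow(Add(Add(-2, W), 48), -1)) = Mul(Add(34, W), Pow(Add(46, W), -1)) = Mul(Pow(Add(46, W), -1), Add(34, W)))
Mul(Function('N')(91), -564) = Mul(Mul(Pow(Add(46, 91), -1), Add(34, 91)), -564) = Mul(Mul(Pow(137, -1), 125), -564) = Mul(Mul(Rational(1, 137), 125), -564) = Mul(Rational(125, 137), -564) = Rational(-70500, 137)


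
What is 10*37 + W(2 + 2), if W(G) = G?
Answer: 374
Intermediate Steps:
10*37 + W(2 + 2) = 10*37 + (2 + 2) = 370 + 4 = 374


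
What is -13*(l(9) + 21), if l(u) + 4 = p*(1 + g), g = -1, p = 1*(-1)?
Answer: -221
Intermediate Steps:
p = -1
l(u) = -4 (l(u) = -4 - (1 - 1) = -4 - 1*0 = -4 + 0 = -4)
-13*(l(9) + 21) = -13*(-4 + 21) = -13*17 = -221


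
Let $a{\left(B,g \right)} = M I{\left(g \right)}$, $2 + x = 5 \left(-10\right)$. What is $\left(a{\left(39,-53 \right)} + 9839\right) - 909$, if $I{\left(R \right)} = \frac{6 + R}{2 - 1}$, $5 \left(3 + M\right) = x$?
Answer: $\frac{47799}{5} \approx 9559.8$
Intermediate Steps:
$x = -52$ ($x = -2 + 5 \left(-10\right) = -2 - 50 = -52$)
$M = - \frac{67}{5}$ ($M = -3 + \frac{1}{5} \left(-52\right) = -3 - \frac{52}{5} = - \frac{67}{5} \approx -13.4$)
$I{\left(R \right)} = 6 + R$ ($I{\left(R \right)} = \frac{6 + R}{1} = \left(6 + R\right) 1 = 6 + R$)
$a{\left(B,g \right)} = - \frac{402}{5} - \frac{67 g}{5}$ ($a{\left(B,g \right)} = - \frac{67 \left(6 + g\right)}{5} = - \frac{402}{5} - \frac{67 g}{5}$)
$\left(a{\left(39,-53 \right)} + 9839\right) - 909 = \left(\left(- \frac{402}{5} - - \frac{3551}{5}\right) + 9839\right) - 909 = \left(\left(- \frac{402}{5} + \frac{3551}{5}\right) + 9839\right) - 909 = \left(\frac{3149}{5} + 9839\right) - 909 = \frac{52344}{5} - 909 = \frac{47799}{5}$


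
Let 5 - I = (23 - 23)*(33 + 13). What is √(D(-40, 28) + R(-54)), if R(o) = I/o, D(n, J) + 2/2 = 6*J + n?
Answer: √41118/18 ≈ 11.265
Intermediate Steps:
D(n, J) = -1 + n + 6*J (D(n, J) = -1 + (6*J + n) = -1 + (n + 6*J) = -1 + n + 6*J)
I = 5 (I = 5 - (23 - 23)*(33 + 13) = 5 - 0*46 = 5 - 1*0 = 5 + 0 = 5)
R(o) = 5/o
√(D(-40, 28) + R(-54)) = √((-1 - 40 + 6*28) + 5/(-54)) = √((-1 - 40 + 168) + 5*(-1/54)) = √(127 - 5/54) = √(6853/54) = √41118/18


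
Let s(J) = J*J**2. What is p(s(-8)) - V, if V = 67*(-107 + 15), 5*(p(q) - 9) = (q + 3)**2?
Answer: 289946/5 ≈ 57989.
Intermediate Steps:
s(J) = J**3
p(q) = 9 + (3 + q)**2/5 (p(q) = 9 + (q + 3)**2/5 = 9 + (3 + q)**2/5)
V = -6164 (V = 67*(-92) = -6164)
p(s(-8)) - V = (9 + (3 + (-8)**3)**2/5) - 1*(-6164) = (9 + (3 - 512)**2/5) + 6164 = (9 + (1/5)*(-509)**2) + 6164 = (9 + (1/5)*259081) + 6164 = (9 + 259081/5) + 6164 = 259126/5 + 6164 = 289946/5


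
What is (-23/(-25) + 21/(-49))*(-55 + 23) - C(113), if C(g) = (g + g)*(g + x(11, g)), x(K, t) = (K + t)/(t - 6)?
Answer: -483397714/18725 ≈ -25816.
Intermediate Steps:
x(K, t) = (K + t)/(-6 + t)
C(g) = 2*g*(g + (11 + g)/(-6 + g)) (C(g) = (g + g)*(g + (11 + g)/(-6 + g)) = (2*g)*(g + (11 + g)/(-6 + g)) = 2*g*(g + (11 + g)/(-6 + g)))
(-23/(-25) + 21/(-49))*(-55 + 23) - C(113) = (-23/(-25) + 21/(-49))*(-55 + 23) - 2*113*(11 + 113 + 113*(-6 + 113))/(-6 + 113) = (-23*(-1/25) + 21*(-1/49))*(-32) - 2*113*(11 + 113 + 113*107)/107 = (23/25 - 3/7)*(-32) - 2*113*(11 + 113 + 12091)/107 = (86/175)*(-32) - 2*113*12215/107 = -2752/175 - 1*2760590/107 = -2752/175 - 2760590/107 = -483397714/18725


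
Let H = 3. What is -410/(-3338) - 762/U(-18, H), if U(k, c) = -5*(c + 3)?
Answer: 212988/8345 ≈ 25.523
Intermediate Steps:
U(k, c) = -15 - 5*c (U(k, c) = -5*(3 + c) = -15 - 5*c)
-410/(-3338) - 762/U(-18, H) = -410/(-3338) - 762/(-15 - 5*3) = -410*(-1/3338) - 762/(-15 - 15) = 205/1669 - 762/(-30) = 205/1669 - 762*(-1/30) = 205/1669 + 127/5 = 212988/8345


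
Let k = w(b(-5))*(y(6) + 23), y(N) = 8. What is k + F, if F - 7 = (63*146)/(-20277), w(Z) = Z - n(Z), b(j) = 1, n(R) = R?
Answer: 14749/2253 ≈ 6.5464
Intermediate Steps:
w(Z) = 0 (w(Z) = Z - Z = 0)
F = 14749/2253 (F = 7 + (63*146)/(-20277) = 7 + 9198*(-1/20277) = 7 - 1022/2253 = 14749/2253 ≈ 6.5464)
k = 0 (k = 0*(8 + 23) = 0*31 = 0)
k + F = 0 + 14749/2253 = 14749/2253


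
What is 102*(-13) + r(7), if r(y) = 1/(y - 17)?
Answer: -13261/10 ≈ -1326.1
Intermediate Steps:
r(y) = 1/(-17 + y)
102*(-13) + r(7) = 102*(-13) + 1/(-17 + 7) = -1326 + 1/(-10) = -1326 - ⅒ = -13261/10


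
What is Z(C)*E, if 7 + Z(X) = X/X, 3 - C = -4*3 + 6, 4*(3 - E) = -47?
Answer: -177/2 ≈ -88.500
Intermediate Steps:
E = 59/4 (E = 3 - 1/4*(-47) = 3 + 47/4 = 59/4 ≈ 14.750)
C = 9 (C = 3 - (-4*3 + 6) = 3 - (-12 + 6) = 3 - 1*(-6) = 3 + 6 = 9)
Z(X) = -6 (Z(X) = -7 + X/X = -7 + 1 = -6)
Z(C)*E = -6*59/4 = -177/2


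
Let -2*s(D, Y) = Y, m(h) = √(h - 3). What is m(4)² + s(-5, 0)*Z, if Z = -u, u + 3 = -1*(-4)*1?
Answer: 1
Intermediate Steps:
m(h) = √(-3 + h)
s(D, Y) = -Y/2
u = 1 (u = -3 - 1*(-4)*1 = -3 + 4*1 = -3 + 4 = 1)
Z = -1 (Z = -1*1 = -1)
m(4)² + s(-5, 0)*Z = (√(-3 + 4))² - ½*0*(-1) = (√1)² + 0*(-1) = 1² + 0 = 1 + 0 = 1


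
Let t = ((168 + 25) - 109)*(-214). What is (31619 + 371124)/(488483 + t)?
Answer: 402743/470507 ≈ 0.85598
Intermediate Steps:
t = -17976 (t = (193 - 109)*(-214) = 84*(-214) = -17976)
(31619 + 371124)/(488483 + t) = (31619 + 371124)/(488483 - 17976) = 402743/470507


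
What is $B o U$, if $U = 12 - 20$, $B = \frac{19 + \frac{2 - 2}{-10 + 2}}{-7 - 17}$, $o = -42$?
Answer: $-266$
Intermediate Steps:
$B = - \frac{19}{24}$ ($B = \frac{19 + \frac{0}{-8}}{-24} = \left(19 + 0 \left(- \frac{1}{8}\right)\right) \left(- \frac{1}{24}\right) = \left(19 + 0\right) \left(- \frac{1}{24}\right) = 19 \left(- \frac{1}{24}\right) = - \frac{19}{24} \approx -0.79167$)
$U = -8$ ($U = 12 - 20 = -8$)
$B o U = \left(- \frac{19}{24}\right) \left(-42\right) \left(-8\right) = \frac{133}{4} \left(-8\right) = -266$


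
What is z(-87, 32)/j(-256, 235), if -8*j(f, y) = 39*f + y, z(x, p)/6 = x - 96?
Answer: -8784/9749 ≈ -0.90102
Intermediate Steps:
z(x, p) = -576 + 6*x (z(x, p) = 6*(x - 96) = 6*(-96 + x) = -576 + 6*x)
j(f, y) = -39*f/8 - y/8 (j(f, y) = -(39*f + y)/8 = -(y + 39*f)/8 = -39*f/8 - y/8)
z(-87, 32)/j(-256, 235) = (-576 + 6*(-87))/(-39/8*(-256) - ⅛*235) = (-576 - 522)/(1248 - 235/8) = -1098/9749/8 = -1098*8/9749 = -8784/9749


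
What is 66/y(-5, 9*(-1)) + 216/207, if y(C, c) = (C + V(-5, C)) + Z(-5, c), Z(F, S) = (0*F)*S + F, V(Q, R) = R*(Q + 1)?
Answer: 879/115 ≈ 7.6435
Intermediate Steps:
V(Q, R) = R*(1 + Q)
Z(F, S) = F (Z(F, S) = 0*S + F = 0 + F = F)
y(C, c) = -5 - 3*C (y(C, c) = (C + C*(1 - 5)) - 5 = (C + C*(-4)) - 5 = (C - 4*C) - 5 = -3*C - 5 = -5 - 3*C)
66/y(-5, 9*(-1)) + 216/207 = 66/(-5 - 3*(-5)) + 216/207 = 66/(-5 + 15) + 216*(1/207) = 66/10 + 24/23 = 66*(1/10) + 24/23 = 33/5 + 24/23 = 879/115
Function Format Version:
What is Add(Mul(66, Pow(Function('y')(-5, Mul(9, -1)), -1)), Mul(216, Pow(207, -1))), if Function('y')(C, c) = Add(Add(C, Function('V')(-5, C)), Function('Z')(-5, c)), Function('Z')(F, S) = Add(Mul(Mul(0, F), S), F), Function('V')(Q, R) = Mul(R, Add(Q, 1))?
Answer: Rational(879, 115) ≈ 7.6435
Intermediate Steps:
Function('V')(Q, R) = Mul(R, Add(1, Q))
Function('Z')(F, S) = F (Function('Z')(F, S) = Add(Mul(0, S), F) = Add(0, F) = F)
Function('y')(C, c) = Add(-5, Mul(-3, C)) (Function('y')(C, c) = Add(Add(C, Mul(C, Add(1, -5))), -5) = Add(Add(C, Mul(C, -4)), -5) = Add(Add(C, Mul(-4, C)), -5) = Add(Mul(-3, C), -5) = Add(-5, Mul(-3, C)))
Add(Mul(66, Pow(Function('y')(-5, Mul(9, -1)), -1)), Mul(216, Pow(207, -1))) = Add(Mul(66, Pow(Add(-5, Mul(-3, -5)), -1)), Mul(216, Pow(207, -1))) = Add(Mul(66, Pow(Add(-5, 15), -1)), Mul(216, Rational(1, 207))) = Add(Mul(66, Pow(10, -1)), Rational(24, 23)) = Add(Mul(66, Rational(1, 10)), Rational(24, 23)) = Add(Rational(33, 5), Rational(24, 23)) = Rational(879, 115)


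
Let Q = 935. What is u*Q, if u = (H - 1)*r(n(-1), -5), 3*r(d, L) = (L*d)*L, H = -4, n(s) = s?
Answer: 116875/3 ≈ 38958.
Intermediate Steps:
r(d, L) = d*L²/3 (r(d, L) = ((L*d)*L)/3 = (d*L²)/3 = d*L²/3)
u = 125/3 (u = (-4 - 1)*((⅓)*(-1)*(-5)²) = -5*(-1)*25/3 = -5*(-25/3) = 125/3 ≈ 41.667)
u*Q = (125/3)*935 = 116875/3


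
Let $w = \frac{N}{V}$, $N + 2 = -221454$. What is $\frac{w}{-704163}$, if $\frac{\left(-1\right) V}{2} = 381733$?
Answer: $- \frac{110728}{268802254479} \approx -4.1193 \cdot 10^{-7}$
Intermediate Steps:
$N = -221456$ ($N = -2 - 221454 = -221456$)
$V = -763466$ ($V = \left(-2\right) 381733 = -763466$)
$w = \frac{110728}{381733}$ ($w = - \frac{221456}{-763466} = \left(-221456\right) \left(- \frac{1}{763466}\right) = \frac{110728}{381733} \approx 0.29007$)
$\frac{w}{-704163} = \frac{110728}{381733 \left(-704163\right)} = \frac{110728}{381733} \left(- \frac{1}{704163}\right) = - \frac{110728}{268802254479}$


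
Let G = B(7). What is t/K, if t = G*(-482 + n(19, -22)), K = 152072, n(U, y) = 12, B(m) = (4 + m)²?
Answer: -28435/76036 ≈ -0.37397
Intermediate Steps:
G = 121 (G = (4 + 7)² = 11² = 121)
t = -56870 (t = 121*(-482 + 12) = 121*(-470) = -56870)
t/K = -56870/152072 = -56870*1/152072 = -28435/76036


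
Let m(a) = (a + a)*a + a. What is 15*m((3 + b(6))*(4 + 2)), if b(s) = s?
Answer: 88290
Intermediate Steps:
m(a) = a + 2*a**2 (m(a) = (2*a)*a + a = 2*a**2 + a = a + 2*a**2)
15*m((3 + b(6))*(4 + 2)) = 15*(((3 + 6)*(4 + 2))*(1 + 2*((3 + 6)*(4 + 2)))) = 15*((9*6)*(1 + 2*(9*6))) = 15*(54*(1 + 2*54)) = 15*(54*(1 + 108)) = 15*(54*109) = 15*5886 = 88290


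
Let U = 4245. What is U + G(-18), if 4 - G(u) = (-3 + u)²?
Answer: 3808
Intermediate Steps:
G(u) = 4 - (-3 + u)²
U + G(-18) = 4245 + (4 - (-3 - 18)²) = 4245 + (4 - 1*(-21)²) = 4245 + (4 - 1*441) = 4245 + (4 - 441) = 4245 - 437 = 3808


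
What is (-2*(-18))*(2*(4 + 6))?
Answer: 720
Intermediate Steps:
(-2*(-18))*(2*(4 + 6)) = 36*(2*10) = 36*20 = 720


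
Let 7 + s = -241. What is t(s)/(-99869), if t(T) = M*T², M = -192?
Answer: 11808768/99869 ≈ 118.24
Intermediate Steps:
s = -248 (s = -7 - 241 = -248)
t(T) = -192*T²
t(s)/(-99869) = -192*(-248)²/(-99869) = -192*61504*(-1/99869) = -11808768*(-1/99869) = 11808768/99869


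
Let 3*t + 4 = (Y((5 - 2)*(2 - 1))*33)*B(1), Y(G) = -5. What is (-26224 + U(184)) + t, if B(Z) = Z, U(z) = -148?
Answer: -79285/3 ≈ -26428.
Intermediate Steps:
t = -169/3 (t = -4/3 + (-5*33*1)/3 = -4/3 + (-165*1)/3 = -4/3 + (⅓)*(-165) = -4/3 - 55 = -169/3 ≈ -56.333)
(-26224 + U(184)) + t = (-26224 - 148) - 169/3 = -26372 - 169/3 = -79285/3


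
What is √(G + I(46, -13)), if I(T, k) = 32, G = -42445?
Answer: I*√42413 ≈ 205.94*I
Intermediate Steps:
√(G + I(46, -13)) = √(-42445 + 32) = √(-42413) = I*√42413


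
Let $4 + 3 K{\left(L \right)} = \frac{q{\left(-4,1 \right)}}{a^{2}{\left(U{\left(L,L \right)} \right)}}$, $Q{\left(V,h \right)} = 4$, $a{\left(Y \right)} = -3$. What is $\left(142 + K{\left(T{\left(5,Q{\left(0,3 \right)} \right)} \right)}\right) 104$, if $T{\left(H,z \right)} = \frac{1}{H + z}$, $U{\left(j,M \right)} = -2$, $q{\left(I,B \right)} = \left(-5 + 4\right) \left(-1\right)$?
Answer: $\frac{395096}{27} \approx 14633.0$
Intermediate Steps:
$q{\left(I,B \right)} = 1$ ($q{\left(I,B \right)} = \left(-1\right) \left(-1\right) = 1$)
$K{\left(L \right)} = - \frac{35}{27}$ ($K{\left(L \right)} = - \frac{4}{3} + \frac{1 \frac{1}{\left(-3\right)^{2}}}{3} = - \frac{4}{3} + \frac{1 \cdot \frac{1}{9}}{3} = - \frac{4}{3} + \frac{1}{3} \cdot \frac{1}{9} = - \frac{4}{3} + \frac{1}{27} = - \frac{35}{27}$)
$\left(142 + K{\left(T{\left(5,Q{\left(0,3 \right)} \right)} \right)}\right) 104 = \left(142 - \frac{35}{27}\right) 104 = \frac{3799}{27} \cdot 104 = \frac{395096}{27}$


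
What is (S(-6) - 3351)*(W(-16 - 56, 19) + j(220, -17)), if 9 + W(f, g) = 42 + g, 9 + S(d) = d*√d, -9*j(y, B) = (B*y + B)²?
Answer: 15808330720/3 + 28229162*I*√6/3 ≈ 5.2694e+9 + 2.3049e+7*I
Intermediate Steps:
j(y, B) = -(B + B*y)²/9 (j(y, B) = -(B*y + B)²/9 = -(B + B*y)²/9)
S(d) = -9 + d^(3/2) (S(d) = -9 + d*√d = -9 + d^(3/2))
W(f, g) = 33 + g (W(f, g) = -9 + (42 + g) = 33 + g)
(S(-6) - 3351)*(W(-16 - 56, 19) + j(220, -17)) = ((-9 + (-6)^(3/2)) - 3351)*((33 + 19) - ⅑*(-17)²*(1 + 220)²) = ((-9 - 6*I*√6) - 3351)*(52 - ⅑*289*221²) = (-3360 - 6*I*√6)*(52 - ⅑*289*48841) = (-3360 - 6*I*√6)*(52 - 14115049/9) = (-3360 - 6*I*√6)*(-14114581/9) = 15808330720/3 + 28229162*I*√6/3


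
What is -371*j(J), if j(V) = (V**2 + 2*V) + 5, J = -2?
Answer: -1855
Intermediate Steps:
j(V) = 5 + V**2 + 2*V
-371*j(J) = -371*(5 + (-2)**2 + 2*(-2)) = -371*(5 + 4 - 4) = -371*5 = -1855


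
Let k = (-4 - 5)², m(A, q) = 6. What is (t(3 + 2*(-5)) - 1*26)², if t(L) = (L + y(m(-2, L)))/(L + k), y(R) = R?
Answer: 3705625/5476 ≈ 676.70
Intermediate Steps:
k = 81 (k = (-9)² = 81)
t(L) = (6 + L)/(81 + L) (t(L) = (L + 6)/(L + 81) = (6 + L)/(81 + L))
(t(3 + 2*(-5)) - 1*26)² = ((6 + (3 + 2*(-5)))/(81 + (3 + 2*(-5))) - 1*26)² = ((6 + (3 - 10))/(81 + (3 - 10)) - 26)² = ((6 - 7)/(81 - 7) - 26)² = (-1/74 - 26)² = (-1925/74)² = 3705625/5476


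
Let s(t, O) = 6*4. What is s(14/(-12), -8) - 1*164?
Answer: -140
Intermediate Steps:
s(t, O) = 24
s(14/(-12), -8) - 1*164 = 24 - 1*164 = 24 - 164 = -140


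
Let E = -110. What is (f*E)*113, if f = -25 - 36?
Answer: 758230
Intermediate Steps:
f = -61
(f*E)*113 = -61*(-110)*113 = 6710*113 = 758230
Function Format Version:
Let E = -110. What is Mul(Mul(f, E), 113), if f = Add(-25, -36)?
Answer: 758230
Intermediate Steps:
f = -61
Mul(Mul(f, E), 113) = Mul(Mul(-61, -110), 113) = Mul(6710, 113) = 758230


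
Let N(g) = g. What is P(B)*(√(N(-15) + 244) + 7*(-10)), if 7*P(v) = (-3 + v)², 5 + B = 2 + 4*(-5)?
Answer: -6760 + 676*√229/7 ≈ -5298.6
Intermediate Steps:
B = -23 (B = -5 + (2 + 4*(-5)) = -5 + (2 - 20) = -5 - 18 = -23)
P(v) = (-3 + v)²/7
P(B)*(√(N(-15) + 244) + 7*(-10)) = ((-3 - 23)²/7)*(√(-15 + 244) + 7*(-10)) = ((⅐)*(-26)²)*(√229 - 70) = ((⅐)*676)*(-70 + √229) = 676*(-70 + √229)/7 = -6760 + 676*√229/7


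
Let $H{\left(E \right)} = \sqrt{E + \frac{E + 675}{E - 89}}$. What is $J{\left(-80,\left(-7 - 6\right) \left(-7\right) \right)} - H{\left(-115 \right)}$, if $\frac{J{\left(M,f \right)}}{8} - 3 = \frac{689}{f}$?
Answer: $\frac{592}{7} - \frac{i \sqrt{306255}}{51} \approx 84.571 - 10.851 i$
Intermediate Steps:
$J{\left(M,f \right)} = 24 + \frac{5512}{f}$ ($J{\left(M,f \right)} = 24 + 8 \frac{689}{f} = 24 + \frac{5512}{f}$)
$H{\left(E \right)} = \sqrt{E + \frac{675 + E}{-89 + E}}$
$J{\left(-80,\left(-7 - 6\right) \left(-7\right) \right)} - H{\left(-115 \right)} = \left(24 + \frac{5512}{\left(-7 - 6\right) \left(-7\right)}\right) - \sqrt{\frac{675 - 115 - 115 \left(-89 - 115\right)}{-89 - 115}} = \left(24 + \frac{5512}{\left(-13\right) \left(-7\right)}\right) - \sqrt{\frac{675 - 115 - -23460}{-204}} = \left(24 + \frac{5512}{91}\right) - \sqrt{- \frac{675 - 115 + 23460}{204}} = \left(24 + 5512 \cdot \frac{1}{91}\right) - \sqrt{\left(- \frac{1}{204}\right) 24020} = \left(24 + \frac{424}{7}\right) - \sqrt{- \frac{6005}{51}} = \frac{592}{7} - \frac{i \sqrt{306255}}{51}$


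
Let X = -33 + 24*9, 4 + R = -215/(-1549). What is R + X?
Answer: 277486/1549 ≈ 179.14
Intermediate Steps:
R = -5981/1549 (R = -4 - 215/(-1549) = -4 - 215*(-1/1549) = -4 + 215/1549 = -5981/1549 ≈ -3.8612)
X = 183 (X = -33 + 216 = 183)
R + X = -5981/1549 + 183 = 277486/1549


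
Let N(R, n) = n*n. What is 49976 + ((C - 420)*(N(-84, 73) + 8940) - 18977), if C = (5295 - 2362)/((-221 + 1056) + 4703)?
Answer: -32975599801/5538 ≈ -5.9544e+6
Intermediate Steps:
N(R, n) = n²
C = 2933/5538 (C = 2933/(835 + 4703) = 2933/5538 ≈ 0.52961)
49976 + ((C - 420)*(N(-84, 73) + 8940) - 18977) = 49976 + ((2933/5538 - 420)*(73² + 8940) - 18977) = 49976 + (-2323027*(5329 + 8940)/5538 - 18977) = 49976 + (-2323027/5538*14269 - 18977) = 49976 + (-33147272263/5538 - 18977) = 49976 - 33252366889/5538 = -32975599801/5538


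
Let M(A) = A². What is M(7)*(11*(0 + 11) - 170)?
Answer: -2401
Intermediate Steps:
M(7)*(11*(0 + 11) - 170) = 7²*(11*(0 + 11) - 170) = 49*(11*11 - 170) = 49*(121 - 170) = 49*(-49) = -2401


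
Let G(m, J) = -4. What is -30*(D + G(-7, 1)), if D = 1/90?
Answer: 359/3 ≈ 119.67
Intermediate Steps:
D = 1/90 ≈ 0.011111
-30*(D + G(-7, 1)) = -30*(1/90 - 4) = -30*(-359/90) = 359/3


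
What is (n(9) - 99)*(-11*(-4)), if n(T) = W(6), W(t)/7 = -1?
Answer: -4664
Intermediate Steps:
W(t) = -7 (W(t) = 7*(-1) = -7)
n(T) = -7
(n(9) - 99)*(-11*(-4)) = (-7 - 99)*(-11*(-4)) = -106*44 = -4664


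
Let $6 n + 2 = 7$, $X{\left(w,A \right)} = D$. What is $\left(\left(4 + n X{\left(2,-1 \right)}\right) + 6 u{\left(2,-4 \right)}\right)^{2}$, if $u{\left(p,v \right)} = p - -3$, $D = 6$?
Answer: $1521$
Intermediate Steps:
$u{\left(p,v \right)} = 3 + p$ ($u{\left(p,v \right)} = p + 3 = 3 + p$)
$X{\left(w,A \right)} = 6$
$n = \frac{5}{6}$ ($n = - \frac{1}{3} + \frac{1}{6} \cdot 7 = - \frac{1}{3} + \frac{7}{6} = \frac{5}{6} \approx 0.83333$)
$\left(\left(4 + n X{\left(2,-1 \right)}\right) + 6 u{\left(2,-4 \right)}\right)^{2} = \left(\left(4 + \frac{5}{6} \cdot 6\right) + 6 \left(3 + 2\right)\right)^{2} = \left(\left(4 + 5\right) + 6 \cdot 5\right)^{2} = \left(9 + 30\right)^{2} = 39^{2} = 1521$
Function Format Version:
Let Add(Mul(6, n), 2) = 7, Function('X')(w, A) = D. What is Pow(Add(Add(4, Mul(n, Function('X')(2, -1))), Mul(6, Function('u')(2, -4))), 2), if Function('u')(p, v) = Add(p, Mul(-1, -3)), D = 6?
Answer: 1521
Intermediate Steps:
Function('u')(p, v) = Add(3, p) (Function('u')(p, v) = Add(p, 3) = Add(3, p))
Function('X')(w, A) = 6
n = Rational(5, 6) (n = Add(Rational(-1, 3), Mul(Rational(1, 6), 7)) = Add(Rational(-1, 3), Rational(7, 6)) = Rational(5, 6) ≈ 0.83333)
Pow(Add(Add(4, Mul(n, Function('X')(2, -1))), Mul(6, Function('u')(2, -4))), 2) = Pow(Add(Add(4, Mul(Rational(5, 6), 6)), Mul(6, Add(3, 2))), 2) = Pow(Add(Add(4, 5), Mul(6, 5)), 2) = Pow(Add(9, 30), 2) = Pow(39, 2) = 1521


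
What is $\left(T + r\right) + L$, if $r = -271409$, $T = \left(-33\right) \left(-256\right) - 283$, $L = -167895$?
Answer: $-431139$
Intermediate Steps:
$T = 8165$ ($T = 8448 - 283 = 8165$)
$\left(T + r\right) + L = \left(8165 - 271409\right) - 167895 = -263244 - 167895 = -431139$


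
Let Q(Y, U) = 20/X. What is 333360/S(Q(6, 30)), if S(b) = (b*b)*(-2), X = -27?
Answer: -3037743/10 ≈ -3.0377e+5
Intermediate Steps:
Q(Y, U) = -20/27 (Q(Y, U) = 20/(-27) = 20*(-1/27) = -20/27)
S(b) = -2*b² (S(b) = b²*(-2) = -2*b²)
333360/S(Q(6, 30)) = 333360/((-2*(-20/27)²)) = 333360/((-2*400/729)) = 333360/(-800/729) = 333360*(-729/800) = -3037743/10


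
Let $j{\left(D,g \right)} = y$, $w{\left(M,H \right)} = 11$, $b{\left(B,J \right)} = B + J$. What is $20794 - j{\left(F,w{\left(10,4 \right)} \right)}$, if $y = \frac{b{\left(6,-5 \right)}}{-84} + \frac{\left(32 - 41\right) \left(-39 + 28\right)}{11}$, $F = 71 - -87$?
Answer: $\frac{1745941}{84} \approx 20785.0$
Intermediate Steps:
$F = 158$ ($F = 71 + 87 = 158$)
$y = \frac{755}{84}$ ($y = \frac{6 - 5}{-84} + \frac{\left(32 - 41\right) \left(-39 + 28\right)}{11} = 1 \left(- \frac{1}{84}\right) + \left(-9\right) \left(-11\right) \frac{1}{11} = - \frac{1}{84} + 99 \cdot \frac{1}{11} = - \frac{1}{84} + 9 = \frac{755}{84} \approx 8.9881$)
$j{\left(D,g \right)} = \frac{755}{84}$
$20794 - j{\left(F,w{\left(10,4 \right)} \right)} = 20794 - \frac{755}{84} = \frac{1745941}{84}$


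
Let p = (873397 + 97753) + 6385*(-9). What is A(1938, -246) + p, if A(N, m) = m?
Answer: 913439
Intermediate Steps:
p = 913685 (p = 971150 - 57465 = 913685)
A(1938, -246) + p = -246 + 913685 = 913439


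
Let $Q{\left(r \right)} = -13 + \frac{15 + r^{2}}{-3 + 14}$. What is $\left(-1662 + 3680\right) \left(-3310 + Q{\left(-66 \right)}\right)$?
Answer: $- \frac{64943276}{11} \approx -5.9039 \cdot 10^{6}$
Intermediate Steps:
$Q{\left(r \right)} = - \frac{128}{11} + \frac{r^{2}}{11}$ ($Q{\left(r \right)} = -13 + \frac{15 + r^{2}}{11} = -13 + \left(15 + r^{2}\right) \frac{1}{11} = -13 + \left(\frac{15}{11} + \frac{r^{2}}{11}\right) = - \frac{128}{11} + \frac{r^{2}}{11}$)
$\left(-1662 + 3680\right) \left(-3310 + Q{\left(-66 \right)}\right) = \left(-1662 + 3680\right) \left(-3310 - \left(\frac{128}{11} - \frac{\left(-66\right)^{2}}{11}\right)\right) = 2018 \left(-3310 + \left(- \frac{128}{11} + \frac{1}{11} \cdot 4356\right)\right) = 2018 \left(-3310 + \left(- \frac{128}{11} + 396\right)\right) = 2018 \left(-3310 + \frac{4228}{11}\right) = 2018 \left(- \frac{32182}{11}\right) = - \frac{64943276}{11}$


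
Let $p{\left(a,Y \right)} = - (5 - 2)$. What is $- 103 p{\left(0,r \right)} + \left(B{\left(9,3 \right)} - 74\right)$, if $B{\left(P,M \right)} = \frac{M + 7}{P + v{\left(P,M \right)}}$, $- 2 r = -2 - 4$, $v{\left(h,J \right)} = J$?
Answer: $\frac{1415}{6} \approx 235.83$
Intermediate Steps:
$r = 3$ ($r = - \frac{-2 - 4}{2} = \left(- \frac{1}{2}\right) \left(-6\right) = 3$)
$p{\left(a,Y \right)} = -3$ ($p{\left(a,Y \right)} = \left(-1\right) 3 = -3$)
$B{\left(P,M \right)} = \frac{7 + M}{M + P}$ ($B{\left(P,M \right)} = \frac{M + 7}{P + M} = \frac{7 + M}{M + P}$)
$- 103 p{\left(0,r \right)} + \left(B{\left(9,3 \right)} - 74\right) = \left(-103\right) \left(-3\right) - \left(74 - \frac{7 + 3}{3 + 9}\right) = 309 - \left(74 - \frac{1}{12} \cdot 10\right) = 309 + \left(\frac{1}{12} \cdot 10 - 74\right) = 309 + \left(\frac{5}{6} - 74\right) = 309 - \frac{439}{6} = \frac{1415}{6}$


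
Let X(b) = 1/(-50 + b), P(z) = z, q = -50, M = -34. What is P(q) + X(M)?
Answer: -4201/84 ≈ -50.012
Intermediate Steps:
P(q) + X(M) = -50 + 1/(-50 - 34) = -50 + 1/(-84) = -50 - 1/84 = -4201/84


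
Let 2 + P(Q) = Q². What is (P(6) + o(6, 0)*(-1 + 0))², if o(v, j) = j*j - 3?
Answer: 1369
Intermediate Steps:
P(Q) = -2 + Q²
o(v, j) = -3 + j² (o(v, j) = j² - 3 = -3 + j²)
(P(6) + o(6, 0)*(-1 + 0))² = ((-2 + 6²) + (-3 + 0²)*(-1 + 0))² = ((-2 + 36) + (-3 + 0)*(-1))² = (34 - 3*(-1))² = (34 + 3)² = 37² = 1369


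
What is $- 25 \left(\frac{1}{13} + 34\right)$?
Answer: $- \frac{11075}{13} \approx -851.92$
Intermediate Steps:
$- 25 \left(\frac{1}{13} + 34\right) = \left(-25\right) \frac{443}{13} = - \frac{11075}{13}$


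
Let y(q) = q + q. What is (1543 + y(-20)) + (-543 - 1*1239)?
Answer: -279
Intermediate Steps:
y(q) = 2*q
(1543 + y(-20)) + (-543 - 1*1239) = (1543 + 2*(-20)) + (-543 - 1*1239) = (1543 - 40) + (-543 - 1239) = 1503 - 1782 = -279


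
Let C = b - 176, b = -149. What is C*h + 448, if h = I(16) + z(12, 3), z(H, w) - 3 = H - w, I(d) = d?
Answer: -8652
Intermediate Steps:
z(H, w) = 3 + H - w (z(H, w) = 3 + (H - w) = 3 + H - w)
h = 28 (h = 16 + (3 + 12 - 1*3) = 16 + (3 + 12 - 3) = 16 + 12 = 28)
C = -325 (C = -149 - 176 = -325)
C*h + 448 = -325*28 + 448 = -9100 + 448 = -8652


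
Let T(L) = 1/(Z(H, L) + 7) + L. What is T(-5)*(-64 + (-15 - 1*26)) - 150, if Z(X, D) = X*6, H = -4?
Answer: 6480/17 ≈ 381.18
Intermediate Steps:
Z(X, D) = 6*X
T(L) = -1/17 + L (T(L) = 1/(6*(-4) + 7) + L = 1/(-24 + 7) + L = 1/(-17) + L = -1/17 + L)
T(-5)*(-64 + (-15 - 1*26)) - 150 = (-1/17 - 5)*(-64 + (-15 - 1*26)) - 150 = -86*(-64 + (-15 - 26))/17 - 150 = -86*(-64 - 41)/17 - 150 = -86/17*(-105) - 150 = 9030/17 - 150 = 6480/17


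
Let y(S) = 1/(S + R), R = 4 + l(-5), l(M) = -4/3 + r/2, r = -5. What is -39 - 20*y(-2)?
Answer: -309/11 ≈ -28.091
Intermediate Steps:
l(M) = -23/6 (l(M) = -4/3 - 5/2 = -23/6)
R = ⅙ (R = 4 - 23/6 = ⅙ ≈ 0.16667)
y(S) = 1/(⅙ + S) (y(S) = 1/(S + ⅙) = 1/(⅙ + S))
-39 - 20*y(-2) = -39 - 120/(1 + 6*(-2)) = -39 - 120/(1 - 12) = -39 - 120/(-11) = -39 - 120*(-1)/11 = -39 - 20*(-6/11) = -39 + 120/11 = -309/11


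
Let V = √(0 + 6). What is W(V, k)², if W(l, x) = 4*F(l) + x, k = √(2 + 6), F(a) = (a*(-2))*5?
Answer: 9608 - 320*√3 ≈ 9053.8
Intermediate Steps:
F(a) = -10*a (F(a) = -2*a*5 = -10*a)
V = √6 ≈ 2.4495
k = 2*√2 (k = √8 = 2*√2 ≈ 2.8284)
W(l, x) = x - 40*l (W(l, x) = 4*(-10*l) + x = -40*l + x = x - 40*l)
W(V, k)² = (2*√2 - 40*√6)² = (-40*√6 + 2*√2)²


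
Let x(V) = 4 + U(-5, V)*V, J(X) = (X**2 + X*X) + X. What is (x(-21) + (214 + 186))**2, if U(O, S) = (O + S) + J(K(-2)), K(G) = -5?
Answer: 25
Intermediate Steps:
J(X) = X + 2*X**2 (J(X) = (X**2 + X**2) + X = 2*X**2 + X = X + 2*X**2)
U(O, S) = 45 + O + S (U(O, S) = (O + S) - 5*(1 + 2*(-5)) = (O + S) - 5*(1 - 10) = (O + S) - 5*(-9) = (O + S) + 45 = 45 + O + S)
x(V) = 4 + V*(40 + V) (x(V) = 4 + (45 - 5 + V)*V = 4 + (40 + V)*V = 4 + V*(40 + V))
(x(-21) + (214 + 186))**2 = ((4 - 21*(40 - 21)) + (214 + 186))**2 = ((4 - 21*19) + 400)**2 = ((4 - 399) + 400)**2 = (-395 + 400)**2 = 5**2 = 25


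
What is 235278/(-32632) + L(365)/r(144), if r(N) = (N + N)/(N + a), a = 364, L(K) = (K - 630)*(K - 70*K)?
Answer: 1152454358441/97896 ≈ 1.1772e+7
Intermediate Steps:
L(K) = -69*K*(-630 + K) (L(K) = (-630 + K)*(-69*K) = -69*K*(-630 + K))
r(N) = 2*N/(364 + N) (r(N) = (N + N)/(N + 364) = (2*N)/(364 + N) = 2*N/(364 + N))
235278/(-32632) + L(365)/r(144) = 235278/(-32632) + (69*365*(630 - 1*365))/((2*144/(364 + 144))) = 235278*(-1/32632) + (69*365*(630 - 365))/((2*144/508)) = -117639/16316 + (69*365*265)/((2*144*(1/508))) = -117639/16316 + 6674025/(72/127) = -117639/16316 + 6674025*(127/72) = -117639/16316 + 282533725/24 = 1152454358441/97896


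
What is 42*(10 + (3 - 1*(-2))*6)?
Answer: 1680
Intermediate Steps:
42*(10 + (3 - 1*(-2))*6) = 42*(10 + (3 + 2)*6) = 42*(10 + 5*6) = 42*(10 + 30) = 42*40 = 1680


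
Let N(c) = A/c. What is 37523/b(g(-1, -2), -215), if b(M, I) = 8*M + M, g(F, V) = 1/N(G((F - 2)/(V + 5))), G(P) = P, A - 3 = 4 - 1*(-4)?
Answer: -412753/9 ≈ -45861.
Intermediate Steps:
A = 11 (A = 3 + (4 - 1*(-4)) = 3 + (4 + 4) = 3 + 8 = 11)
N(c) = 11/c
g(F, V) = (-2 + F)/(11*(5 + V)) (g(F, V) = 1/(11/(((F - 2)/(V + 5)))) = 1/(11/(((-2 + F)/(5 + V)))) = 1/(11*((5 + V)/(-2 + F))) = 1/(11*(5 + V)/(-2 + F)) = (-2 + F)/(11*(5 + V)))
b(M, I) = 9*M
37523/b(g(-1, -2), -215) = 37523/((9*((-2 - 1)/(11*(5 - 2))))) = 37523/((9*((1/11)*(-3)/3))) = 37523/((9*((1/11)*(1/3)*(-3)))) = 37523/((9*(-1/11))) = 37523/(-9/11) = 37523*(-11/9) = -412753/9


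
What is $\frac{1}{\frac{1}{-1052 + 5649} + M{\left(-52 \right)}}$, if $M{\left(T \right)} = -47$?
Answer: $- \frac{4597}{216058} \approx -0.021277$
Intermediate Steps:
$\frac{1}{\frac{1}{-1052 + 5649} + M{\left(-52 \right)}} = \frac{1}{\frac{1}{-1052 + 5649} - 47} = \frac{1}{\frac{1}{4597} - 47} = \frac{1}{- \frac{216058}{4597}} = - \frac{4597}{216058}$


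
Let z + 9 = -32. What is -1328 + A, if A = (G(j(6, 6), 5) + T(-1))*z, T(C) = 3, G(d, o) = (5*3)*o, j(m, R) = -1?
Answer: -4526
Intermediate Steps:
z = -41 (z = -9 - 32 = -41)
G(d, o) = 15*o
A = -3198 (A = (15*5 + 3)*(-41) = (75 + 3)*(-41) = 78*(-41) = -3198)
-1328 + A = -1328 - 3198 = -4526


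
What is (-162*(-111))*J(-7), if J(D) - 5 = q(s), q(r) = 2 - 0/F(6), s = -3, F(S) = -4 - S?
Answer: 125874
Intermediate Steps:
q(r) = 2 (q(r) = 2 - 0/(-4 - 1*6) = 2 - 0/(-4 - 6) = 2 - 0/(-10) = 2 - 0*(-1)/10 = 2 - 1*0 = 2 + 0 = 2)
J(D) = 7 (J(D) = 5 + 2 = 7)
(-162*(-111))*J(-7) = -162*(-111)*7 = 17982*7 = 125874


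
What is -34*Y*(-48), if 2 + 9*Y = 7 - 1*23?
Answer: -3264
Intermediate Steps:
Y = -2 (Y = -2/9 + (7 - 1*23)/9 = -2/9 + (7 - 23)/9 = -2/9 + (1/9)*(-16) = -2/9 - 16/9 = -2)
-34*Y*(-48) = -34*(-2)*(-48) = 68*(-48) = -3264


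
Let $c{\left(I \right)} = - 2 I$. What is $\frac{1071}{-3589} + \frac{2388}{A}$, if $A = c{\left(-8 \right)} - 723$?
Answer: $- \frac{9327729}{2537423} \approx -3.6761$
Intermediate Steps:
$A = -707$ ($A = \left(-2\right) \left(-8\right) - 723 = 16 - 723 = -707$)
$\frac{1071}{-3589} + \frac{2388}{A} = \frac{1071}{-3589} + \frac{2388}{-707} = 1071 \left(- \frac{1}{3589}\right) + 2388 \left(- \frac{1}{707}\right) = - \frac{1071}{3589} - \frac{2388}{707} = - \frac{9327729}{2537423}$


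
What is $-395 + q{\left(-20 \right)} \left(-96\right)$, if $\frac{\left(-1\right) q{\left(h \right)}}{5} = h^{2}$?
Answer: $191605$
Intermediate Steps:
$q{\left(h \right)} = - 5 h^{2}$
$-395 + q{\left(-20 \right)} \left(-96\right) = -395 + - 5 \left(-20\right)^{2} \left(-96\right) = -395 + \left(-5\right) 400 \left(-96\right) = -395 - -192000 = -395 + 192000 = 191605$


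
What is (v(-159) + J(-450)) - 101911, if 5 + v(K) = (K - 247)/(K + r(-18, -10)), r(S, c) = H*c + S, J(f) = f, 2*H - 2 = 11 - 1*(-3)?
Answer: -26307656/257 ≈ -1.0236e+5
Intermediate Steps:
H = 8 (H = 1 + (11 - 1*(-3))/2 = 1 + (11 + 3)/2 = 1 + (½)*14 = 1 + 7 = 8)
r(S, c) = S + 8*c (r(S, c) = 8*c + S = S + 8*c)
v(K) = -5 + (-247 + K)/(-98 + K) (v(K) = -5 + (K - 247)/(K + (-18 + 8*(-10))) = -5 + (-247 + K)/(K + (-18 - 80)) = -5 + (-247 + K)/(K - 98) = -5 + (-247 + K)/(-98 + K))
(v(-159) + J(-450)) - 101911 = ((243 - 4*(-159))/(-98 - 159) - 450) - 101911 = ((243 + 636)/(-257) - 450) - 101911 = (-1/257*879 - 450) - 101911 = (-879/257 - 450) - 101911 = -116529/257 - 101911 = -26307656/257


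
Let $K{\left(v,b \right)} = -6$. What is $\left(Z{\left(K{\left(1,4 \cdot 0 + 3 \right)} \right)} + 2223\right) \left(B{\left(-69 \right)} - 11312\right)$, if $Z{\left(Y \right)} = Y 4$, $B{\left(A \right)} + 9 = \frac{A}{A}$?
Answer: $-24892680$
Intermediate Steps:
$B{\left(A \right)} = -8$ ($B{\left(A \right)} = -9 + \frac{A}{A} = -9 + 1 = -8$)
$Z{\left(Y \right)} = 4 Y$
$\left(Z{\left(K{\left(1,4 \cdot 0 + 3 \right)} \right)} + 2223\right) \left(B{\left(-69 \right)} - 11312\right) = \left(4 \left(-6\right) + 2223\right) \left(-8 - 11312\right) = \left(-24 + 2223\right) \left(-11320\right) = 2199 \left(-11320\right) = -24892680$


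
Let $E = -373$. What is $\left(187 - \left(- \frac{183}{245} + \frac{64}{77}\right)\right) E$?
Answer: $- \frac{187894274}{2695} \approx -69720.0$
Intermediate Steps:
$\left(187 - \left(- \frac{183}{245} + \frac{64}{77}\right)\right) E = \left(187 - \left(- \frac{183}{245} + \frac{64}{77}\right)\right) \left(-373\right) = \left(187 - \frac{227}{2695}\right) \left(-373\right) = \frac{503738}{2695} \left(-373\right) = - \frac{187894274}{2695}$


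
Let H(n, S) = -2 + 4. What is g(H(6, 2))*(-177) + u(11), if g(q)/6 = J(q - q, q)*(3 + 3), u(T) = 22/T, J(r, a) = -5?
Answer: 31862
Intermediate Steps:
H(n, S) = 2
g(q) = -180 (g(q) = 6*(-5*(3 + 3)) = 6*(-5*6) = 6*(-30) = -180)
g(H(6, 2))*(-177) + u(11) = -180*(-177) + 22/11 = 31860 + 22*(1/11) = 31860 + 2 = 31862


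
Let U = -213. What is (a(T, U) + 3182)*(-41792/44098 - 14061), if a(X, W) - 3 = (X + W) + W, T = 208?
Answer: -919923942795/22049 ≈ -4.1722e+7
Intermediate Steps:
a(X, W) = 3 + X + 2*W (a(X, W) = 3 + ((X + W) + W) = 3 + ((W + X) + W) = 3 + (X + 2*W) = 3 + X + 2*W)
(a(T, U) + 3182)*(-41792/44098 - 14061) = ((3 + 208 + 2*(-213)) + 3182)*(-41792/44098 - 14061) = ((3 + 208 - 426) + 3182)*(-41792*1/44098 - 14061) = (-215 + 3182)*(-20896/22049 - 14061) = 2967*(-310051885/22049) = -919923942795/22049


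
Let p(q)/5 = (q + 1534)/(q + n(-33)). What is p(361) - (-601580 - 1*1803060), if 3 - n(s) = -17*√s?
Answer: 341541682020/142033 - 161075*I*√33/142033 ≈ 2.4047e+6 - 6.5147*I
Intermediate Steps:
n(s) = 3 + 17*√s (n(s) = 3 - (-17)*√s = 3 + 17*√s)
p(q) = 5*(1534 + q)/(3 + q + 17*I*√33) (p(q) = 5*((q + 1534)/(q + (3 + 17*√(-33)))) = 5*((1534 + q)/(q + (3 + 17*(I*√33)))) = 5*((1534 + q)/(q + (3 + 17*I*√33))) = 5*((1534 + q)/(3 + q + 17*I*√33)) = 5*(1534 + q)/(3 + q + 17*I*√33))
p(361) - (-601580 - 1*1803060) = 5*(1534 + 361)/(3 + 361 + 17*I*√33) - (-601580 - 1*1803060) = 5*1895/(364 + 17*I*√33) - (-601580 - 1803060) = 9475/(364 + 17*I*√33) - 1*(-2404640) = 9475/(364 + 17*I*√33) + 2404640 = 2404640 + 9475/(364 + 17*I*√33)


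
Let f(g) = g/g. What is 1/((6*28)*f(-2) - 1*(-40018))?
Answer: 1/40186 ≈ 2.4884e-5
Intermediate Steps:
f(g) = 1
1/((6*28)*f(-2) - 1*(-40018)) = 1/((6*28)*1 - 1*(-40018)) = 1/(168*1 + 40018) = 1/(168 + 40018) = 1/40186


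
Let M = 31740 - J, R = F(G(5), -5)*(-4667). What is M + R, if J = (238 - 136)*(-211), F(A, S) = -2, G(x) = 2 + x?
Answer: 62596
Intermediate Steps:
J = -21522 (J = 102*(-211) = -21522)
R = 9334 (R = -2*(-4667) = 9334)
M = 53262 (M = 31740 - 1*(-21522) = 31740 + 21522 = 53262)
M + R = 53262 + 9334 = 62596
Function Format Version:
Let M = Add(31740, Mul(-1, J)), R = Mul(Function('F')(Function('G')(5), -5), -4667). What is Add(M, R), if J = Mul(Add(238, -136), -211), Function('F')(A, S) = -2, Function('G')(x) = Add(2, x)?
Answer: 62596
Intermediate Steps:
J = -21522 (J = Mul(102, -211) = -21522)
R = 9334 (R = Mul(-2, -4667) = 9334)
M = 53262 (M = Add(31740, Mul(-1, -21522)) = Add(31740, 21522) = 53262)
Add(M, R) = Add(53262, 9334) = 62596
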